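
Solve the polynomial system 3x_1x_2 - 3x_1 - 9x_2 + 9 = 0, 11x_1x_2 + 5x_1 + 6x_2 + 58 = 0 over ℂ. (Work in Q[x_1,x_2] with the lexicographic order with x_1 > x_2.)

{(3, -73/39), (-4, 1)}

Compute a lex Gröbner basis by Buchberger's algorithm.
f_1 = 3x_1x_2 - 3x_1 - 9x_2 + 9, LT = x_1x_2.
f_2 = 11x_1x_2 + 5x_1 + 6x_2 + 58, LT = x_1x_2.

S(f_1,f_2): lcm = x_1x_2. S = -\tfrac{16}{11}x_1 - \tfrac{39}{11}x_2 - \tfrac{25}{11}.
  leading term x_1: no divisor's leading term divides it; move -\tfrac{16}{11}x_1 to the remainder.
  leading term x_2: no divisor's leading term divides it; move -\tfrac{39}{11}x_2 to the remainder.
  leading term 1: no divisor's leading term divides it; move -\tfrac{25}{11} to the remainder.
  remainder -\tfrac{16}{11}x_1 - \tfrac{39}{11}x_2 - \tfrac{25}{11} ≠ 0; add h_3 = -\tfrac{16}{11}x_1 - \tfrac{39}{11}x_2 - \tfrac{25}{11} to the basis.

S(f_1,h_3): lcm = x_1x_2. S = -x_1 - \tfrac{39}{16}x_2^{2} - \tfrac{73}{16}x_2 + 3.
  leading term x_1: subtract (\tfrac{11}{16})·h_3 from -x_1 - \tfrac{39}{16}x_2^{2} - \tfrac{73}{16}x_2 + 3 → -\tfrac{39}{16}x_2^{2} - \tfrac{17}{8}x_2 + \tfrac{73}{16}
  leading term x_2^{2}: no divisor's leading term divides it; move -\tfrac{39}{16}x_2^{2} to the remainder.
  leading term x_2: no divisor's leading term divides it; move -\tfrac{17}{8}x_2 to the remainder.
  leading term 1: no divisor's leading term divides it; move \tfrac{73}{16} to the remainder.
  remainder -\tfrac{39}{16}x_2^{2} - \tfrac{17}{8}x_2 + \tfrac{73}{16} ≠ 0; add h_4 = -\tfrac{39}{16}x_2^{2} - \tfrac{17}{8}x_2 + \tfrac{73}{16} to the basis.

S(f_2,h_3): lcm = x_1x_2. S = \tfrac{5}{11}x_1 - \tfrac{39}{16}x_2^{2} - \tfrac{179}{176}x_2 + \tfrac{58}{11}.
  leading term x_1: subtract (-\tfrac{5}{16})·h_3 from \tfrac{5}{11}x_1 - \tfrac{39}{16}x_2^{2} - \tfrac{179}{176}x_2 + \tfrac{58}{11} → -\tfrac{39}{16}x_2^{2} - \tfrac{17}{8}x_2 + \tfrac{73}{16}
  leading term x_2^{2}: subtract (1)·h_4 from -\tfrac{39}{16}x_2^{2} - \tfrac{17}{8}x_2 + \tfrac{73}{16} → 0
  remainder 0.

S(f_1,h_4): lcm = x_1x_2^{2}. S = -\tfrac{73}{39}x_1x_2 + \tfrac{73}{39}x_1 - 3x_2^{2} + 3x_2.
  leading term x_1x_2: subtract (-\tfrac{73}{117})·f_1 from -\tfrac{73}{39}x_1x_2 + \tfrac{73}{39}x_1 - 3x_2^{2} + 3x_2 → -3x_2^{2} - \tfrac{34}{13}x_2 + \tfrac{73}{13}
  leading term x_2^{2}: subtract (\tfrac{16}{13})·h_4 from -3x_2^{2} - \tfrac{34}{13}x_2 + \tfrac{73}{13} → 0
  remainder 0.

S(f_2,h_4): lcm = x_1x_2^{2}. S = -\tfrac{179}{429}x_1x_2 + \tfrac{73}{39}x_1 + \tfrac{6}{11}x_2^{2} + \tfrac{58}{11}x_2.
  leading term x_1x_2: subtract (-\tfrac{179}{1287})·f_1 from -\tfrac{179}{429}x_1x_2 + \tfrac{73}{39}x_1 + \tfrac{6}{11}x_2^{2} + \tfrac{58}{11}x_2 → \tfrac{16}{11}x_1 + \tfrac{6}{11}x_2^{2} + \tfrac{575}{143}x_2 + \tfrac{179}{143}
  leading term x_1: subtract (-1)·h_3 from \tfrac{16}{11}x_1 + \tfrac{6}{11}x_2^{2} + \tfrac{575}{143}x_2 + \tfrac{179}{143} → \tfrac{6}{11}x_2^{2} + \tfrac{68}{143}x_2 - \tfrac{146}{143}
  leading term x_2^{2}: subtract (-\tfrac{32}{143})·h_4 from \tfrac{6}{11}x_2^{2} + \tfrac{68}{143}x_2 - \tfrac{146}{143} → 0
  remainder 0.

S(h_3,h_4): leading monomials are coprime, so the S-polynomial reduces to 0 (Buchberger's first criterion).
Every S-polynomial of the final basis reduces to 0, so we have a Gröbner basis.
Inter-reduce: drop elements whose leading term is divisible by another's, tail-reduce, and make monic.
Reduced Gröbner basis: {x_1 + \tfrac{39}{16}x_2 + \tfrac{25}{16}, x_2^{2} + \tfrac{34}{39}x_2 - \tfrac{73}{39}}.

A lex Gröbner basis eliminates variables successively. Here x_2^{2} + \tfrac{34}{39}x_2 - \tfrac{73}{39} depends only on x_2, with roots {-73/39, 1}; lifting each root through the earlier basis elements recovers the full solutions.
  x_2 = -73/39: the earlier basis element becomes x_1 - 3 = 0, giving x_1 = 3 — point (3, -73/39).
  x_2 = 1: the earlier basis element becomes x_1 + 4 = 0, giving x_1 = -4 — point (-4, 1).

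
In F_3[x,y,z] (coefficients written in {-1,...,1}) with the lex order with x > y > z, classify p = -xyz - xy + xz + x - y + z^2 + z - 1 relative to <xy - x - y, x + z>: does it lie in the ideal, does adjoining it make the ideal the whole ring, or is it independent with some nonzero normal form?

-xyz - xy + xz + x - y + z^2 + z - 1 is independent of I; its normal form modulo I is -y + z^2 - 1.

First compute the reduced Gröbner basis of I by Buchberger's algorithm.
f_1 = xy - x - y, LT = xy.
f_2 = x + z, LT = x.

S(f_1,f_2): lcm = xy. S = -x - yz - y.
  leading term x: subtract (-1)·f_2 from -x - yz - y → -yz - y + z
  leading term yz: no divisor's leading term divides it; move -yz to the remainder.
  leading term y: no divisor's leading term divides it; move -y to the remainder.
  leading term z: no divisor's leading term divides it; move z to the remainder.
  remainder -yz - y + z ≠ 0; add h_3 = -yz - y + z to the basis.

The other S-polynomials (S(f_1,h_3), S(f_2,h_3)) all reduce to 0 modulo the current basis, so we have a Gröbner basis.
Inter-reduce: drop elements whose leading term is divisible by another's, tail-reduce, and make monic.
Reduced Gröbner basis: {x + z, yz + y - z}.
Label its elements g_1 = x + z, g_2 = yz + y - z.

Reduce p = -xyz - xy + xz + x - y + z^2 + z - 1 modulo G:
  leading term xyz: subtract (-yz)·g_1 from -xyz - xy + xz + x - y + z^2 + z - 1 → -xy + xz + x + yz^2 - y + z^2 + z - 1
  leading term xy: subtract (-y)·g_1 from -xy + xz + x + yz^2 - y + z^2 + z - 1 → xz + x + yz^2 + yz - y + z^2 + z - 1
  leading term xz: subtract (z)·g_1 from xz + x + yz^2 + yz - y + z^2 + z - 1 → x + yz^2 + yz - y + z - 1
  leading term x: subtract (1)·g_1 from x + yz^2 + yz - y + z - 1 → yz^2 + yz - y - 1
  leading term yz^2: subtract (z)·g_2 from yz^2 + yz - y - 1 → -y + z^2 - 1
  leading term y: no divisor's leading term divides it; move -y to the remainder.
  leading term z^2: no divisor's leading term divides it; move z^2 to the remainder.
  leading term 1: no divisor's leading term divides it; move -1 to the remainder.
  normal form = -y + z^2 - 1.
The normal form is nonzero, so p ∉ I. Since p minus its normal form lies in I, I + (p) = I + (r) where r = -y + z^2 - 1; decide whether this ideal is the whole ring.
Run Buchberger on G together with r (pairs among the g_i already reduce to 0 since G is a Gröbner basis):
g_1 = x + z, LT = x.
g_2 = yz + y - z, LT = yz.
r = -y + z^2 - 1, LT = y.

S(g_2,r): lcm = yz. S = y + z^3 + z.
  leading term y: subtract (-1)·r from y + z^3 + z → z^3 + z^2 + z - 1
  leading term z^3: no divisor's leading term divides it; move z^3 to the remainder.
  leading term z^2: no divisor's leading term divides it; move z^2 to the remainder.
  leading term z: no divisor's leading term divides it; move z to the remainder.
  leading term 1: no divisor's leading term divides it; move -1 to the remainder.
  remainder z^3 + z^2 + z - 1 ≠ 0; add m_4 = z^3 + z^2 + z - 1 to the basis.

The other S-polynomials (S(g_1,g_2), S(g_1,r), S(g_1,m_4), S(g_2,m_4), S(r,m_4)) all reduce to 0 modulo the current basis, so we have a Gröbner basis.
Inter-reduce: drop elements whose leading term is divisible by another's, tail-reduce, and make monic.
Reduced Gröbner basis: {x + z, y - z^2 + 1, z^3 + z^2 + z - 1}.
The reduced Gröbner basis of I + (p) is {x + z, y - z^2 + 1, z^3 + z^2 + z - 1} ≠ {1}, a proper ideal, so the enlarged system stays consistent: p is independent of I, with normal form -y + z^2 - 1.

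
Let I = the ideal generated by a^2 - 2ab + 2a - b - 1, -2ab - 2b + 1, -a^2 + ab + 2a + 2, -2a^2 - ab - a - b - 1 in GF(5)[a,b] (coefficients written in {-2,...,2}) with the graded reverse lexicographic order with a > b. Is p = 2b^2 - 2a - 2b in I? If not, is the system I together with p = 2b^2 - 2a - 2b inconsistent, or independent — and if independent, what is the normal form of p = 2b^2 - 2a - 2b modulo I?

First compute the reduced Gröbner basis of I by Buchberger's algorithm.
f_1 = a^2 - 2ab + 2a - b - 1, LT = a^2.
f_2 = -2ab - 2b + 1, LT = ab.
f_3 = -a^2 + ab + 2a + 2, LT = a^2.
f_4 = -2a^2 - ab - a - b - 1, LT = a^2.

S(f_1,f_2): lcm = a^2b. S = -2ab^2 + ab - b^2 - 2a - b.
  leading term ab^2: subtract (b)·f_2 from -2ab^2 + ab - b^2 - 2a - b → ab + b^2 - 2a - 2b
  leading term ab: subtract (2)·f_2 from ab + b^2 - 2a - 2b → b^2 - 2a + 2b - 2
  leading term b^2: no divisor's leading term divides it; move b^2 to the remainder.
  leading term a: no divisor's leading term divides it; move -2a to the remainder.
  leading term b: no divisor's leading term divides it; move 2b to the remainder.
  leading term 1: no divisor's leading term divides it; move -2 to the remainder.
  remainder b^2 - 2a + 2b - 2 ≠ 0; add h_5 = b^2 - 2a + 2b - 2 to the basis.

S(f_1,f_3): lcm = a^2. S = -ab - a - b + 1.
  leading term ab: subtract (-2)·f_2 from -ab - a - b + 1 → -a - 2
  leading term a: no divisor's leading term divides it; move -a to the remainder.
  leading term 1: no divisor's leading term divides it; move -2 to the remainder.
  remainder -a - 2 ≠ 0; add h_6 = -a - 2 to the basis.

S(f_1,f_4): lcm = a^2. S = -a + b + 1.
  leading term a: subtract (1)·h_6 from -a + b + 1 → b - 2
  leading term b: no divisor's leading term divides it; move b to the remainder.
  leading term 1: no divisor's leading term divides it; move -2 to the remainder.
  remainder b - 2 ≠ 0; add h_7 = b - 2 to the basis.

S(f_2,f_3): lcm = a^2b. S = ab^2 - 2ab + 2a + 2b.
  leading term ab^2: subtract (2b)·f_2 from ab^2 - 2ab + 2a + 2b → -2ab - b^2 + 2a
  leading term ab: subtract (1)·f_2 from -2ab - b^2 + 2a → -b^2 + 2a + 2b - 1
  leading term b^2: subtract (-1)·h_5 from -b^2 + 2a + 2b - 1 → -b + 2
  leading term b: subtract (-1)·h_7 from -b + 2 → 0
  remainder 0.

S(f_2,f_4): lcm = a^2b. S = 2ab^2 - 2ab + 2b^2 + 2a + 2b.
  leading term ab^2: subtract (-b)·f_2 from 2ab^2 - 2ab + 2b^2 + 2a + 2b → -2ab + 2a - 2b
  leading term ab: subtract (1)·f_2 from -2ab + 2a - 2b → 2a - 1
  leading term a: subtract (-2)·h_6 from 2a - 1 → 0
  remainder 0.

S(f_3,f_4): lcm = a^2. S = ab + 2b.
  leading term ab: subtract (2)·f_2 from ab + 2b → b - 2
  leading term b: subtract (1)·h_7 from b - 2 → 0
  remainder 0.

S(f_1,h_5): leading monomials are coprime, so the S-polynomial reduces to 0 (Buchberger's first criterion).
S(f_2,h_5): lcm = ab^2. S = 2a^2 - 2ab + b^2 + 2a + 2b.
  leading term a^2: subtract (2)·f_1 from 2a^2 - 2ab + b^2 + 2a + 2b → 2ab + b^2 - 2a - b + 2
  leading term ab: subtract (-1)·f_2 from 2ab + b^2 - 2a - b + 2 → b^2 - 2a + 2b - 2
  leading term b^2: subtract (1)·h_5 from b^2 - 2a + 2b - 2 → 0
  remainder 0.

S(f_3,h_5): leading monomials are coprime, so the S-polynomial reduces to 0 (Buchberger's first criterion).
S(f_4,h_5): leading monomials are coprime, so the S-polynomial reduces to 0 (Buchberger's first criterion).
S(f_1,h_6): lcm = a^2. S = -2ab - b - 1.
  leading term ab: subtract (1)·f_2 from -2ab - b - 1 → b - 2
  leading term b: subtract (1)·h_7 from b - 2 → 0
  remainder 0.

S(f_2,h_6): lcm = ab. S = -b + 2.
  leading term b: subtract (-1)·h_7 from -b + 2 → 0
  remainder 0.

S(f_3,h_6): lcm = a^2. S = -ab + a - 2.
  leading term ab: subtract (-2)·f_2 from -ab + a - 2 → a + b
  leading term a: subtract (-1)·h_6 from a + b → b - 2
  leading term b: subtract (1)·h_7 from b - 2 → 0
  remainder 0.

S(f_4,h_6): lcm = a^2. S = -2ab + a - 2b - 2.
  leading term ab: subtract (1)·f_2 from -2ab + a - 2b - 2 → a + 2
  leading term a: subtract (-1)·h_6 from a + 2 → 0
  remainder 0.

S(h_5,h_6): leading monomials are coprime, so the S-polynomial reduces to 0 (Buchberger's first criterion).
S(f_1,h_7): leading monomials are coprime, so the S-polynomial reduces to 0 (Buchberger's first criterion).
S(f_2,h_7): lcm = ab. S = 2a + b + 2.
  leading term a: subtract (-2)·h_6 from 2a + b + 2 → b - 2
  leading term b: subtract (1)·h_7 from b - 2 → 0
  remainder 0.

S(f_3,h_7): leading monomials are coprime, so the S-polynomial reduces to 0 (Buchberger's first criterion).
S(f_4,h_7): leading monomials are coprime, so the S-polynomial reduces to 0 (Buchberger's first criterion).
S(h_5,h_7): lcm = b^2. S = -2a - b - 2.
  leading term a: subtract (2)·h_6 from -2a - b - 2 → -b + 2
  leading term b: subtract (-1)·h_7 from -b + 2 → 0
  remainder 0.

S(h_6,h_7): leading monomials are coprime, so the S-polynomial reduces to 0 (Buchberger's first criterion).
Every S-polynomial of the final basis reduces to 0, so we have a Gröbner basis.
Inter-reduce: drop elements whose leading term is divisible by another's, tail-reduce, and make monic.
Reduced Gröbner basis: {a + 2, b - 2}.
Label its elements g_1 = a + 2, g_2 = b - 2.

Reduce p = 2b^2 - 2a - 2b modulo G:
  leading term b^2: subtract (2b)·g_2 from 2b^2 - 2a - 2b → -2a + 2b
  leading term a: subtract (-2)·g_1 from -2a + 2b → 2b - 1
  leading term b: subtract (2)·g_2 from 2b - 1 → -2
  leading term 1: no divisor's leading term divides it; move -2 to the remainder.
  normal form = -2.
The normal form is nonzero, so p ∉ I. Since p minus its normal form lies in I, I + (p) = I + (r) where r = -2; decide whether this ideal is the whole ring.
Here r = -2 is a nonzero constant, hence a unit: 1 ∈ I + (p), the Gröbner basis of I + (p) is {1}, and the enlarged system has no common solution — adjoining p is inconsistent.

The remainder on division by a Gröbner basis is unique — it is the normal form.

Adjoining 2b^2 - 2a - 2b makes the ideal the whole ring: the system is inconsistent.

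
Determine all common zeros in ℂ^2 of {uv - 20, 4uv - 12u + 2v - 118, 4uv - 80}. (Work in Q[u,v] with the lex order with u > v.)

{(-4, -5), (5/6, 24)}

Compute a lex Gröbner basis by Buchberger's algorithm.
f_1 = uv - 20, LT = uv.
f_2 = 4uv - 12u + 2v - 118, LT = uv.
f_3 = 4uv - 80, LT = uv.

S(f_1,f_2): lcm = uv. S = 3u - 1/2v + 19/2.
  leading term u: no divisor's leading term divides it; move 3u to the remainder.
  leading term v: no divisor's leading term divides it; move -1/2v to the remainder.
  leading term 1: no divisor's leading term divides it; move 19/2 to the remainder.
  remainder 3u - 1/2v + 19/2 ≠ 0; add h_4 = 3u - 1/2v + 19/2 to the basis.

S(f_1,f_3): lcm = uv. S = 0.
  remainder 0.

S(f_2,f_3): lcm = uv. S = -3u + 1/2v - 19/2.
  leading term u: subtract (-1)·h_4 from -3u + 1/2v - 19/2 → 0
  remainder 0.

S(f_1,h_4): lcm = uv. S = 1/6v^2 - 19/6v - 20.
  leading term v^2: no divisor's leading term divides it; move 1/6v^2 to the remainder.
  leading term v: no divisor's leading term divides it; move -19/6v to the remainder.
  leading term 1: no divisor's leading term divides it; move -20 to the remainder.
  remainder 1/6v^2 - 19/6v - 20 ≠ 0; add h_5 = 1/6v^2 - 19/6v - 20 to the basis.

S(f_2,h_4): lcm = uv. S = -3u + 1/6v^2 - 8/3v - 59/2.
  leading term u: subtract (-1)·h_4 from -3u + 1/6v^2 - 8/3v - 59/2 → 1/6v^2 - 19/6v - 20
  leading term v^2: subtract (1)·h_5 from 1/6v^2 - 19/6v - 20 → 0
  remainder 0.

S(f_3,h_4): lcm = uv. S = 1/6v^2 - 19/6v - 20.
  leading term v^2: subtract (1)·h_5 from 1/6v^2 - 19/6v - 20 → 0
  remainder 0.

S(f_1,h_5): lcm = uv^2. S = 19uv + 120u - 20v.
  leading term uv: subtract (19)·f_1 from 19uv + 120u - 20v → 120u - 20v + 380
  leading term u: subtract (40)·h_4 from 120u - 20v + 380 → 0
  remainder 0.

S(f_2,h_5): lcm = uv^2. S = 16uv + 120u + 1/2v^2 - 59/2v.
  leading term uv: subtract (16)·f_1 from 16uv + 120u + 1/2v^2 - 59/2v → 120u + 1/2v^2 - 59/2v + 320
  leading term u: subtract (40)·h_4 from 120u + 1/2v^2 - 59/2v + 320 → 1/2v^2 - 19/2v - 60
  leading term v^2: subtract (3)·h_5 from 1/2v^2 - 19/2v - 60 → 0
  remainder 0.

S(f_3,h_5): lcm = uv^2. S = 19uv + 120u - 20v.
  leading term uv: subtract (19)·f_1 from 19uv + 120u - 20v → 120u - 20v + 380
  leading term u: subtract (40)·h_4 from 120u - 20v + 380 → 0
  remainder 0.

S(h_4,h_5): leading monomials are coprime, so the S-polynomial reduces to 0 (Buchberger's first criterion).
Every S-polynomial of the final basis reduces to 0, so we have a Gröbner basis.
Inter-reduce: drop elements whose leading term is divisible by another's, tail-reduce, and make monic.
Reduced Gröbner basis: {u - 1/6v + 19/6, v^2 - 19v - 120}.

Since the basis is lex-ordered, v^2 - 19v - 120 is univariate in v. Its roots are {-5, 24}. Back-substituting each root into the other basis elements fixes the other coordinates.
  v = -5: the earlier basis element becomes u + 4 = 0, giving u = -4 — point (-4, -5).
  v = 24: the earlier basis element becomes u - 5/6 = 0, giving u = 5/6 — point (5/6, 24).
Each listed point satisfies every original equation (direct substitution).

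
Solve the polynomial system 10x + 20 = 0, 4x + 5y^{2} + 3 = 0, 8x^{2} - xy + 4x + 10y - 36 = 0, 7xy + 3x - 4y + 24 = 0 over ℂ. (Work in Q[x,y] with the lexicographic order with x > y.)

{(-2, 1)}

Compute a lex Gröbner basis by Buchberger's algorithm.
f_1 = 10x + 20, LT = x.
f_2 = 4x + 5y^{2} + 3, LT = x.
f_3 = 8x^{2} - xy + 4x + 10y - 36, LT = x^{2}.
f_4 = 7xy + 3x - 4y + 24, LT = xy.

S(f_1,f_2): lcm = x. S = -\tfrac{5}{4}y^{2} + \tfrac{5}{4}.
  leading term y^{2}: no divisor's leading term divides it; move -\tfrac{5}{4}y^{2} to the remainder.
  leading term 1: no divisor's leading term divides it; move \tfrac{5}{4} to the remainder.
  remainder -\tfrac{5}{4}y^{2} + \tfrac{5}{4} ≠ 0; add h_5 = -\tfrac{5}{4}y^{2} + \tfrac{5}{4} to the basis.

S(f_1,f_3): lcm = x^{2}. S = \tfrac{1}{8}xy + \tfrac{3}{2}x - \tfrac{5}{4}y + \tfrac{9}{2}.
  leading term xy: subtract (\tfrac{1}{80}y)·f_1 from \tfrac{1}{8}xy + \tfrac{3}{2}x - \tfrac{5}{4}y + \tfrac{9}{2} → \tfrac{3}{2}x - \tfrac{3}{2}y + \tfrac{9}{2}
  leading term x: subtract (\tfrac{3}{20})·f_1 from \tfrac{3}{2}x - \tfrac{3}{2}y + \tfrac{9}{2} → -\tfrac{3}{2}y + \tfrac{3}{2}
  leading term y: no divisor's leading term divides it; move -\tfrac{3}{2}y to the remainder.
  leading term 1: no divisor's leading term divides it; move \tfrac{3}{2} to the remainder.
  remainder -\tfrac{3}{2}y + \tfrac{3}{2} ≠ 0; add h_6 = -\tfrac{3}{2}y + \tfrac{3}{2} to the basis.

The other S-polynomials (S(f_1,f_4), S(f_2,f_3), S(f_2,f_4), S(f_3,f_4), S(f_1,h_5), S(f_2,h_5), S(f_3,h_5), S(f_4,h_5), S(f_1,h_6), S(f_2,h_6), S(f_3,h_6), S(f_4,h_6), S(h_5,h_6)) all reduce to 0 modulo the current basis, so we have a Gröbner basis.
Inter-reduce: drop elements whose leading term is divisible by another's, tail-reduce, and make monic.
Reduced Gröbner basis: {x + 2, y - 1}.

Since the basis is lex-ordered, y - 1 is univariate in y. Its roots are {1}. Back-substituting each root into the other basis elements fixes the other coordinates.
  y = 1: the earlier basis element becomes x + 2 = 0, giving x = -2 — point (-2, 1).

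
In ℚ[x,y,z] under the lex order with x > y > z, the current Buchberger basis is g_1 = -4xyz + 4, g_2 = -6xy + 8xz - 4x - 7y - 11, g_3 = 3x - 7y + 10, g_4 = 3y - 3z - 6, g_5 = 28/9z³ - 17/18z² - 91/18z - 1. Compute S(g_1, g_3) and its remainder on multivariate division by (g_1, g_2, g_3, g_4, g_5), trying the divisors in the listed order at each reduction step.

lcm(LM(g_1), LM(g_3)) = xyz.
S = (lcm/LT(g_1))·g_1 − (lcm/LT(g_3))·g_3 = 7/3y²z - 10/3yz - 1.
Reduce S modulo (g_1, g_2, g_3, g_4, g_5) in that order:
  leading term y²z: subtract (7/9yz)·g_4 from 7/3y²z - 10/3yz - 1 → 7/3yz² + 4/3yz - 1
  leading term yz²: subtract (7/9z²)·g_4 from 7/3yz² + 4/3yz - 1 → 4/3yz + 7/3z³ + 14/3z² - 1
  leading term yz: subtract (4/9z)·g_4 from 4/3yz + 7/3z³ + 14/3z² - 1 → 7/3z³ + 6z² + 8/3z - 1
  leading term z³: subtract (¾)·g_5 from 7/3z³ + 6z² + 8/3z - 1 → 161/24z² + 155/24z - ¼
  leading term z²: no divisor's leading term divides it; move 161/24z² to the remainder.
  leading term z: no divisor's leading term divides it; move 155/24z to the remainder.
  leading term 1: no divisor's leading term divides it; move -¼ to the remainder.
The remainder 161/24z² + 155/24z - ¼ is nonzero, so it would be added as the next basis element.

S(g_1, g_3) = 7/3y²z - 10/3yz - 1; remainder on division = 161/24z² + 155/24z - ¼.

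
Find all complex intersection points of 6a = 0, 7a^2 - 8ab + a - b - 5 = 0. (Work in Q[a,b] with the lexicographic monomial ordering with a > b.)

{(0, -5)}

Compute a lex Gröbner basis by Buchberger's algorithm.
f_1 = 6a, LT = a.
f_2 = 7a^2 - 8ab + a - b - 5, LT = a^2.

S(f_1,f_2): lcm = a^2. S = 8/7ab - 1/7a + 1/7b + 5/7.
  leading term ab: subtract (4/21b)·f_1 from 8/7ab - 1/7a + 1/7b + 5/7 → -1/7a + 1/7b + 5/7
  leading term a: subtract (-1/42)·f_1 from -1/7a + 1/7b + 5/7 → 1/7b + 5/7
  leading term b: no divisor's leading term divides it; move 1/7b to the remainder.
  leading term 1: no divisor's leading term divides it; move 5/7 to the remainder.
  remainder 1/7b + 5/7 ≠ 0; add h_3 = 1/7b + 5/7 to the basis.

The other S-polynomials (S(f_1,h_3), S(f_2,h_3)) all reduce to 0 modulo the current basis, so we have a Gröbner basis.
Inter-reduce: drop elements whose leading term is divisible by another's, tail-reduce, and make monic.
Reduced Gröbner basis: {a, b + 5}.

Since the basis is lex-ordered, b + 5 is univariate in b. Its roots are {-5}. Back-substituting each root into the other basis elements fixes the other coordinates.
  b = -5: the earlier basis element becomes a = 0, giving a = 0 — point (0, -5).
Substituting each solution back into the original system confirms all equations vanish.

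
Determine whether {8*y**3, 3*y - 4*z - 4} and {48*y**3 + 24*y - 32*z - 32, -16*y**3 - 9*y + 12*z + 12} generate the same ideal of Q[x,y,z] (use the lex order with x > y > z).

Yes, the ideals are equal.

For a fixed monomial order, each ideal has a unique reduced Gröbner basis; comparing bases decides equality.
Buchberger on the first generating set:
f_1 = 8*y**3, LT = y**3.
f_2 = 3*y - 4*z - 4, LT = y.

S(f_1,f_2): lcm = y**3. S = 4/3*y**2*z + 4/3*y**2.
  reduce S modulo (f_1, f_2):
  remainder 64/27*z**3 + 64/9*z**2 + 64/9*z + 64/27 ≠ 0; add g_3 = 64/27*z**3 + 64/9*z**2 + 64/9*z + 64/27 to the basis.

The other S-polynomials (S(f_1,g_3), S(f_2,g_3)) all reduce to 0 modulo the current basis, so we have a Gröbner basis.
Inter-reduce: drop elements whose leading term is divisible by another's, tail-reduce, and make monic.
Reduced Gröbner basis: {y - 4/3*z - 4/3, z**3 + 3*z**2 + 3*z + 1}.

Buchberger on the second generating set:
h_1 = 48*y**3 + 24*y - 32*z - 32, LT = y**3.
h_2 = -16*y**3 - 9*y + 12*z + 12, LT = y**3.

S(h_1,h_2): lcm = y**3. S = -1/16*y + 1/12*z + 1/12.
  reduce S modulo (h_1, h_2):
  remainder -1/16*y + 1/12*z + 1/12 ≠ 0; add k_3 = -1/16*y + 1/12*z + 1/12 to the basis.

S(h_1,k_3): lcm = y**3. S = 4/3*y**2*z + 4/3*y**2 + 1/2*y - 2/3*z - 2/3.
  reduce S modulo (h_1, h_2, k_3):
  remainder 64/27*z**3 + 64/9*z**2 + 64/9*z + 64/27 ≠ 0; add k_4 = 64/27*z**3 + 64/9*z**2 + 64/9*z + 64/27 to the basis.

The other S-polynomials (S(h_2,k_3), S(h_1,k_4), S(h_2,k_4), S(k_3,k_4)) all reduce to 0 modulo the current basis, so we have a Gröbner basis.
Inter-reduce: drop elements whose leading term is divisible by another's, tail-reduce, and make monic.
Reduced Gröbner basis: {y - 4/3*z - 4/3, z**3 + 3*z**2 + 3*z + 1}.

The two bases agree; hence the ideals are identical.
The same test decides containment: I ⊆ J iff every generator of I reduces to 0 modulo a Gröbner basis of J.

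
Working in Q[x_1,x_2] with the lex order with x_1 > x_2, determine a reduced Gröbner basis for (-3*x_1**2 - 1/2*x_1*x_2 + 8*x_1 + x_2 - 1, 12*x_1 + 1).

G = {x_1 + 1/12, x_2 - 81/50}

f_1 = -3*x_1**2 - 1/2*x_1*x_2 + 8*x_1 + x_2 - 1, LT = x_1**2.
f_2 = 12*x_1 + 1, LT = x_1.

S(f_1,f_2): lcm = x_1**2. S = 1/6*x_1*x_2 - 11/4*x_1 - 1/3*x_2 + 1/3.
  leading term x_1*x_2: subtract (1/72*x_2)·f_2 from 1/6*x_1*x_2 - 11/4*x_1 - 1/3*x_2 + 1/3 → -11/4*x_1 - 25/72*x_2 + 1/3
  leading term x_1: subtract (-11/48)·f_2 from -11/4*x_1 - 25/72*x_2 + 1/3 → -25/72*x_2 + 9/16
  leading term x_2: no divisor's leading term divides it; move -25/72*x_2 to the remainder.
  leading term 1: no divisor's leading term divides it; move 9/16 to the remainder.
  remainder -25/72*x_2 + 9/16 ≠ 0; add g_3 = -25/72*x_2 + 9/16 to the basis.

The other S-polynomials (S(f_1,g_3), S(f_2,g_3)) all reduce to 0 modulo the current basis, so we have a Gröbner basis.
Inter-reduce: drop elements whose leading term is divisible by another's, tail-reduce, and make monic.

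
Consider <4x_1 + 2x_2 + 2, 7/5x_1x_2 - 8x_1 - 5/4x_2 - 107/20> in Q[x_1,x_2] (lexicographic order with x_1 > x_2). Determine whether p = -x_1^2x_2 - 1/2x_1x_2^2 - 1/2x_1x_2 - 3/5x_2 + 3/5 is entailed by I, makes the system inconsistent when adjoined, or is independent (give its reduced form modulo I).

-x_1^2x_2 - 1/2x_1x_2^2 - 1/2x_1x_2 - 3/5x_2 + 3/5 is independent of I; its normal form modulo I is -3/5x_2 + 3/5.

First compute the reduced Gröbner basis of I by Buchberger's algorithm.
f_1 = 4x_1 + 2x_2 + 2, LT = x_1.
f_2 = 7/5x_1x_2 - 8x_1 - 5/4x_2 - 107/20, LT = x_1x_2.

S(f_1,f_2): lcm = x_1x_2. S = 40/7x_1 + 1/2x_2^2 + 39/28x_2 + 107/28.
  leading term x_1: subtract (10/7)·f_1 from 40/7x_1 + 1/2x_2^2 + 39/28x_2 + 107/28 → 1/2x_2^2 - 41/28x_2 + 27/28
  leading term x_2^2: no divisor's leading term divides it; move 1/2x_2^2 to the remainder.
  leading term x_2: no divisor's leading term divides it; move -41/28x_2 to the remainder.
  leading term 1: no divisor's leading term divides it; move 27/28 to the remainder.
  remainder 1/2x_2^2 - 41/28x_2 + 27/28 ≠ 0; add h_3 = 1/2x_2^2 - 41/28x_2 + 27/28 to the basis.

The other S-polynomials (S(f_1,h_3), S(f_2,h_3)) all reduce to 0 modulo the current basis, so we have a Gröbner basis.
Inter-reduce: drop elements whose leading term is divisible by another's, tail-reduce, and make monic.
Reduced Gröbner basis: {x_1 + 1/2x_2 + 1/2, x_2^2 - 41/14x_2 + 27/14}.
Label its elements g_1 = x_1 + 1/2x_2 + 1/2, g_2 = x_2^2 - 41/14x_2 + 27/14.

Reduce p = -x_1^2x_2 - 1/2x_1x_2^2 - 1/2x_1x_2 - 3/5x_2 + 3/5 modulo G:
  leading term x_1^2x_2: subtract (-x_1x_2)·g_1 from -x_1^2x_2 - 1/2x_1x_2^2 - 1/2x_1x_2 - 3/5x_2 + 3/5 → -3/5x_2 + 3/5
  leading term x_2: no divisor's leading term divides it; move -3/5x_2 to the remainder.
  leading term 1: no divisor's leading term divides it; move 3/5 to the remainder.
  normal form = -3/5x_2 + 3/5.
The normal form is nonzero, so p ∉ I. Since p minus its normal form lies in I, I + (p) = I + (r) where r = -3/5x_2 + 3/5; decide whether this ideal is the whole ring.
Run Buchberger on G together with r (pairs among the g_i already reduce to 0 since G is a Gröbner basis):
g_1 = x_1 + 1/2x_2 + 1/2, LT = x_1.
g_2 = x_2^2 - 41/14x_2 + 27/14, LT = x_2^2.
r = -3/5x_2 + 3/5, LT = x_2.

The S-polynomials (S(g_1,g_2), S(g_1,r), S(g_2,r)) all reduce to 0 modulo the current basis, so we have a Gröbner basis.
Inter-reduce: drop elements whose leading term is divisible by another's, tail-reduce, and make monic.
Reduced Gröbner basis: {x_1 + 1, x_2 - 1}.
The reduced Gröbner basis of I + (p) is {x_1 + 1, x_2 - 1} ≠ {1}, a proper ideal, so the enlarged system stays consistent: p is independent of I, with normal form -3/5x_2 + 3/5.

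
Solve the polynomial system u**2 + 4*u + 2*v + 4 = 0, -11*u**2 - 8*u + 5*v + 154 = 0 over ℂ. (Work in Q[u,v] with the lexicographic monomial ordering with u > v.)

{(8/3, -98/9), (-4, -2)}

Compute a lex Gröbner basis by Buchberger's algorithm.
f_1 = u**2 + 4*u + 2*v + 4, LT = u**2.
f_2 = -11*u**2 - 8*u + 5*v + 154, LT = u**2.

S(f_1,f_2): lcm = u**2. S = 36/11*u + 27/11*v + 18.
  reduce S modulo (f_1, f_2):
  remainder 36/11*u + 27/11*v + 18 ≠ 0; add h_3 = 36/11*u + 27/11*v + 18 to the basis.

S(f_1,h_3): lcm = u**2. S = -3/4*u*v - 3/2*u + 2*v + 4.
  reduce S modulo (f_1, f_2, h_3):
  remainder 9/16*v**2 + 29/4*v + 49/4 ≠ 0; add h_4 = 9/16*v**2 + 29/4*v + 49/4 to the basis.

The other S-polynomials (S(f_2,h_3), S(f_1,h_4), S(f_2,h_4), S(h_3,h_4)) all reduce to 0 modulo the current basis, so we have a Gröbner basis.
Inter-reduce: drop elements whose leading term is divisible by another's, tail-reduce, and make monic.
Reduced Gröbner basis: {u + 3/4*v + 11/2, v**2 + 116/9*v + 196/9}.

The lex basis is triangular: the last element involves only v. Solving v**2 + 116/9*v + 196/9 = 0 gives v ∈ {-98/9, -2}; substituting each value into the earlier elements determines the remaining variables.
  v = -98/9: the earlier basis element becomes u - 8/3 = 0, giving u = 8/3 — point (8/3, -98/9).
  v = -2: the earlier basis element becomes u + 4 = 0, giving u = -4 — point (-4, -2).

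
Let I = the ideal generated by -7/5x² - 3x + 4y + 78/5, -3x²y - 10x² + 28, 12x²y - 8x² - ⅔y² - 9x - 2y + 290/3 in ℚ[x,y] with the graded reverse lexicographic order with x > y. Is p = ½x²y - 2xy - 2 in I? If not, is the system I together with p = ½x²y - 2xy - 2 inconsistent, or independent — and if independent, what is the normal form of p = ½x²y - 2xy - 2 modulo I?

½x²y - 2xy - 2 lies in I (it reduces to 0).

First compute the reduced Gröbner basis of I by Buchberger's algorithm.
f_1 = -7/5x² - 3x + 4y + 78/5, LT = x².
f_2 = -3x²y - 10x² + 28, LT = x²y.
f_3 = 12x²y - 8x² - ⅔y² - 9x - 2y + 290/3, LT = x²y.

S(f_1,f_2): lcm = x²y. S = -10/3x² + 15/7xy - 20/7y² - 78/7y + 28/3.
  leading term x²: subtract (50/21)·f_1 from -10/3x² + 15/7xy - 20/7y² - 78/7y + 28/3 → 15/7xy - 20/7y² + 50/7x - 62/3y - 584/21
  leading term xy: no divisor's leading term divides it; move 15/7xy to the remainder.
  leading term y²: no divisor's leading term divides it; move -20/7y² to the remainder.
  leading term x: no divisor's leading term divides it; move 50/7x to the remainder.
  leading term y: no divisor's leading term divides it; move -62/3y to the remainder.
  leading term 1: no divisor's leading term divides it; move -584/21 to the remainder.
  remainder 15/7xy - 20/7y² + 50/7x - 62/3y - 584/21 ≠ 0; add h_4 = 15/7xy - 20/7y² + 50/7x - 62/3y - 584/21 to the basis.

S(f_1,f_3): lcm = x²y. S = ⅔x² + 15/7xy - 353/126y² + ¾x - 461/42y - 145/18.
  leading term x²: subtract (-10/21)·f_1 from ⅔x² + 15/7xy - 353/126y² + ¾x - 461/42y - 145/18 → 15/7xy - 353/126y² - 19/28x - 127/14y - 79/126
  leading term xy: subtract (1)·h_4 from 15/7xy - 353/126y² - 19/28x - 127/14y - 79/126 → 1/18y² - 219/28x + 487/42y + 3425/126
  leading term y²: no divisor's leading term divides it; move 1/18y² to the remainder.
  leading term x: no divisor's leading term divides it; move -219/28x to the remainder.
  leading term y: no divisor's leading term divides it; move 487/42y to the remainder.
  leading term 1: no divisor's leading term divides it; move 3425/126 to the remainder.
  remainder 1/18y² - 219/28x + 487/42y + 3425/126 ≠ 0; add h_5 = 1/18y² - 219/28x + 487/42y + 3425/126 to the basis.

S(f_1,h_4): lcm = x²y. S = 4/3xy² - 10/3x² + 3713/315xy - 20/7y² + 584/45x - 78/7y.
  leading term xy²: subtract (28/45y)·h_4 from 4/3xy² - 10/3x² + 3713/315xy - 20/7y² + 584/45x - 78/7y → 16/9y³ - 10/3x² + 257/35xy + 9452/945y² + 584/45x + 5822/945y
  leading term y³: subtract (32y)·h_5 from 16/9y³ - 10/3x² + 257/35xy + 9452/945y² + 584/45x + 5822/945y → -10/3x² + 9017/35xy - 341188/945y² + 584/45x - 816178/945y
  leading term x²: subtract (50/21)·f_1 from -10/3x² + 9017/35xy - 341188/945y² + 584/45x - 816178/945y → 9017/35xy - 341188/945y² + 6338/315x - 825178/945y - 260/7
  leading term xy: subtract (9017/75)·h_4 from 9017/35xy - 341188/945y² + 6338/315x - 825178/945y - 260/7 → -2368/135y² - 264172/315x + 7614244/4725y + 5207428/1575
  leading term y²: subtract (-4736/15)·h_5 from -2368/135y² - 264172/315x + 7614244/4725y + 5207428/1575 → -208412/63x + 24912484/4725y + 56174284/4725
  leading term x: no divisor's leading term divides it; move -208412/63x to the remainder.
  leading term y: no divisor's leading term divides it; move 24912484/4725y to the remainder.
  leading term 1: no divisor's leading term divides it; move 56174284/4725 to the remainder.
  remainder -208412/63x + 24912484/4725y + 56174284/4725 ≠ 0; add h_6 = -208412/63x + 24912484/4725y + 56174284/4725 to the basis.

S(f_2,h_5): lcm = x²y². S = 1971/14x³ - 4313/21x²y - 3425/7x² - 28/3y.
  leading term x³: subtract (-9855/98x)·f_1 from 1971/14x³ - 4313/21x²y - 3425/7x² - 28/3y → -4313/21x²y - 77515/98x² + 19710/49xy + 76869/49x - 28/3y
  leading term x²y: subtract (21565/147y)·f_1 from -4313/21x²y - 77515/98x² + 19710/49xy + 76869/49x - 28/3y → -77515/98x² + 41275/49xy - 86260/147y² + 76869/49x - 337786/147y
  leading term x²: subtract (387575/686)·f_1 from -77515/98x² + 41275/49xy - 86260/147y² + 76869/49x - 337786/147y → 41275/49xy - 86260/147y² + 2238891/686x - 4689952/1029y - 3023085/343
  leading term xy: subtract (8255/21)·h_4 from 41275/49xy - 86260/147y² + 2238891/686x - 4689952/1029y - 3023085/343 → 26280/49y² + 938173/2058x + 11008834/3087y + 6538675/3087
  leading term y²: subtract (473040/49)·h_5 from 26280/49y² + 938173/2058x + 11008834/3087y + 6538675/3087 → 156331813/2058x - 334546886/3087y - 803542325/3087
  leading term x: subtract (-468995439/20424376)·h_6 from 156331813/2058x - 334546886/3087y - 803542325/3087 → 14586946778639/1148871150y + 14586946778639/1148871150
  leading term y: no divisor's leading term divides it; move 14586946778639/1148871150y to the remainder.
  leading term 1: no divisor's leading term divides it; move 14586946778639/1148871150 to the remainder.
  remainder 14586946778639/1148871150y + 14586946778639/1148871150 ≠ 0; add h_7 = 14586946778639/1148871150y + 14586946778639/1148871150 to the basis.

The other S-polynomials (S(f_2,f_3), S(f_2,h_4), S(f_3,h_4), S(f_1,h_5), S(f_3,h_5), S(h_4,h_5), S(f_1,h_6), S(f_2,h_6), S(f_3,h_6), S(h_4,h_6), S(h_5,h_6), S(f_1,h_7), S(f_2,h_7), S(f_3,h_7), S(h_4,h_7), S(h_5,h_7), S(h_6,h_7)) all reduce to 0 modulo the current basis, so we have a Gröbner basis.
Inter-reduce: drop elements whose leading term is divisible by another's, tail-reduce, and make monic.
Reduced Gröbner basis: {x - 2, y + 1}.
Label its elements g_1 = x - 2, g_2 = y + 1.

Reduce p = ½x²y - 2xy - 2 modulo G:
  leading term x²y: subtract (½xy)·g_1 from ½x²y - 2xy - 2 → -xy - 2
  leading term xy: subtract (-y)·g_1 from -xy - 2 → -2y - 2
  leading term y: subtract (-2)·g_2 from -2y - 2 → 0
  normal form = 0.
Since the normal form is 0, p ∈ I.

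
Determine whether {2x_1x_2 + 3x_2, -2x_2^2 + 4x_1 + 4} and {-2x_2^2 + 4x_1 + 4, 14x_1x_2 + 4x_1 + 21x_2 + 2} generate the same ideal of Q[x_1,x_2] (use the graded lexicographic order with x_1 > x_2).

For a fixed monomial order, each ideal has a unique reduced Gröbner basis; comparing bases decides equality.
Buchberger on the first generating set:
f_1 = 2x_1x_2 + 3x_2, LT = x_1x_2.
f_2 = -2x_2^2 + 4x_1 + 4, LT = x_2^2.

S(f_1,f_2): lcm = x_1x_2^2. S = 2x_1^2 + 3/2x_2^2 + 2x_1.
  reduce S modulo (f_1, f_2):
  remainder 2x_1^2 + 5x_1 + 3 ≠ 0; add g_3 = 2x_1^2 + 5x_1 + 3 to the basis.

The other S-polynomials (S(f_1,g_3), S(f_2,g_3)) all reduce to 0 modulo the current basis, so we have a Gröbner basis.
Inter-reduce: drop elements whose leading term is divisible by another's, tail-reduce, and make monic.
Reduced Gröbner basis: {x_1^2 + 5/2x_1 + 3/2, x_1x_2 + 3/2x_2, x_2^2 - 2x_1 - 2}.

Buchberger on the second generating set:
h_1 = -2x_2^2 + 4x_1 + 4, LT = x_2^2.
h_2 = 14x_1x_2 + 4x_1 + 21x_2 + 2, LT = x_1x_2.

S(h_1,h_2): lcm = x_1x_2^2. S = -2x_1^2 - 2/7x_1x_2 - 3/2x_2^2 - 2x_1 - 1/7x_2.
  reduce S modulo (h_1, h_2):
  remainder -2x_1^2 - 241/49x_1 + 2/7x_2 - 145/49 ≠ 0; add k_3 = -2x_1^2 - 241/49x_1 + 2/7x_2 - 145/49 to the basis.

The other S-polynomials (S(h_1,k_3), S(h_2,k_3)) all reduce to 0 modulo the current basis, so we have a Gröbner basis.
Inter-reduce: drop elements whose leading term is divisible by another's, tail-reduce, and make monic.
Reduced Gröbner basis: {x_1^2 + 241/98x_1 - 1/7x_2 + 145/98, x_1x_2 + 2/7x_1 + 3/2x_2 + 1/7, x_2^2 - 2x_1 - 2}.

The bases are distinct; the ideals are different.

No, the ideals differ.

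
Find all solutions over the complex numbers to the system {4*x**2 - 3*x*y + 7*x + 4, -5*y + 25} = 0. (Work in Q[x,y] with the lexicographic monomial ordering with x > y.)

{(1, 5)}

Compute a lex Gröbner basis by Buchberger's algorithm.
f_1 = 4*x**2 - 3*x*y + 7*x + 4, LT = x**2.
f_2 = -5*y + 25, LT = y.

The S-polynomials (S(f_1,f_2)) all reduce to 0 modulo the current basis, so we have a Gröbner basis.
Inter-reduce: drop elements whose leading term is divisible by another's, tail-reduce, and make monic.
Reduced Gröbner basis: {x**2 - 2*x + 1, y - 5}.

The lex basis is triangular: the last element involves only y. Solving y - 5 = 0 gives y ∈ {5}; substituting each value into the earlier elements determines the remaining variables.
  y = 5: the earlier basis element becomes x**2 - 2*x + 1 = 0, giving x = 1 — point (1, 5).
Zero-dimensionality of the ideal guarantees finitely many solutions over ℂ.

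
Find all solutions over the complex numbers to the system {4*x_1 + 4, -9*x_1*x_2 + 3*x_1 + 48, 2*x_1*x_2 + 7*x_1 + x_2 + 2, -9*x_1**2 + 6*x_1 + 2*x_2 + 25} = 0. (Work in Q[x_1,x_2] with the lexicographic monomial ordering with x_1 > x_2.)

{(-1, -5)}

Compute a lex Gröbner basis by Buchberger's algorithm.
f_1 = 4*x_1 + 4, LT = x_1.
f_2 = -9*x_1*x_2 + 3*x_1 + 48, LT = x_1*x_2.
f_3 = 2*x_1*x_2 + 7*x_1 + x_2 + 2, LT = x_1*x_2.
f_4 = -9*x_1**2 + 6*x_1 + 2*x_2 + 25, LT = x_1**2.

S(f_1,f_2): lcm = x_1*x_2. S = 1/3*x_1 + x_2 + 16/3.
  leading term x_1: subtract (1/12)·f_1 from 1/3*x_1 + x_2 + 16/3 → x_2 + 5
  leading term x_2: no divisor's leading term divides it; move x_2 to the remainder.
  leading term 1: no divisor's leading term divides it; move 5 to the remainder.
  remainder x_2 + 5 ≠ 0; add h_5 = x_2 + 5 to the basis.

The other S-polynomials (S(f_1,f_3), S(f_1,f_4), S(f_2,f_3), S(f_2,f_4), S(f_3,f_4), S(f_1,h_5), S(f_2,h_5), S(f_3,h_5), S(f_4,h_5)) all reduce to 0 modulo the current basis, so we have a Gröbner basis.
Inter-reduce: drop elements whose leading term is divisible by another's, tail-reduce, and make monic.
Reduced Gröbner basis: {x_1 + 1, x_2 + 5}.

Since the basis is lex-ordered, x_2 + 5 is univariate in x_2. Its roots are {-5}. Back-substituting each root into the other basis elements fixes the other coordinates.
  x_2 = -5: the earlier basis element becomes x_1 + 1 = 0, giving x_1 = -1 — point (-1, -5).
Each listed point satisfies every original equation (direct substitution).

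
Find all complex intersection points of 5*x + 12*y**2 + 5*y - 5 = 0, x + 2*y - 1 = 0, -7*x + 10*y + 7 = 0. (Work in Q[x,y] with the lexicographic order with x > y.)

{(1, 0)}

Compute a lex Gröbner basis by Buchberger's algorithm.
f_1 = 5*x + 12*y**2 + 5*y - 5, LT = x.
f_2 = x + 2*y - 1, LT = x.
f_3 = -7*x + 10*y + 7, LT = x.

S(f_1,f_2): lcm = x. S = 12/5*y**2 - y.
  leading term y**2: no divisor's leading term divides it; move 12/5*y**2 to the remainder.
  leading term y: no divisor's leading term divides it; move -y to the remainder.
  remainder 12/5*y**2 - y ≠ 0; add h_4 = 12/5*y**2 - y to the basis.

S(f_1,f_3): lcm = x. S = 12/5*y**2 + 17/7*y.
  leading term y**2: subtract (1)·h_4 from 12/5*y**2 + 17/7*y → 24/7*y
  leading term y: no divisor's leading term divides it; move 24/7*y to the remainder.
  remainder 24/7*y ≠ 0; add h_5 = 24/7*y to the basis.

The other S-polynomials (S(f_2,f_3), S(f_1,h_4), S(f_2,h_4), S(f_3,h_4), S(f_1,h_5), S(f_2,h_5), S(f_3,h_5), S(h_4,h_5)) all reduce to 0 modulo the current basis, so we have a Gröbner basis.
Inter-reduce: drop elements whose leading term is divisible by another's, tail-reduce, and make monic.
Reduced Gröbner basis: {x - 1, y}.

A lex Gröbner basis eliminates variables successively. Here y depends only on y, with roots {0}; lifting each root through the earlier basis elements recovers the full solutions.
  y = 0: the earlier basis element becomes x - 1 = 0, giving x = 1 — point (1, 0).
Substituting each solution back into the original system confirms all equations vanish.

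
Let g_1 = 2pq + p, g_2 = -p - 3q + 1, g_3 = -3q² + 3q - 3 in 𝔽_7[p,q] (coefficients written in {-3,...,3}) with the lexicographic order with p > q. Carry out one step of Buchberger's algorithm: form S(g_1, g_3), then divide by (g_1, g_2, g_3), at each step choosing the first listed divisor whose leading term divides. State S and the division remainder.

lcm(LM(g_1), LM(g_3)) = pq².
S = (lcm/LT(g_1))·g_1 − (lcm/LT(g_3))·g_3 = -2pq - p.
Reduce S modulo (g_1, g_2, g_3) in that order:
  leading term pq: subtract (-1)·g_1 from -2pq - p → 0
The remainder is 0, so this S-polynomial contributes no new basis element.

S(g_1, g_3) = -2pq - p; remainder on division = 0.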